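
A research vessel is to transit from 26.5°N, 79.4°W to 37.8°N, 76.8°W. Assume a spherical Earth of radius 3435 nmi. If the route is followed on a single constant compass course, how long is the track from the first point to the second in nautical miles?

Δψ = ln[tan(π/4+φ₂/2)/tan(π/4+φ₁/2)] = +0.2336;  Δφ = +0.1972 rad,  Δλ = +0.0454 rad
q = Δφ/Δψ = 0.8442
d = R·√(Δφ² + q²Δλ²) = 3435·0.20091 = 690 nmi

690 nmi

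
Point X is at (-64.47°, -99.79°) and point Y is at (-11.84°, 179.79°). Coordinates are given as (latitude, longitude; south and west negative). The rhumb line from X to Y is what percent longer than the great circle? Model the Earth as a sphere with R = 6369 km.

Great circle: σ = 1.3126 rad → d_gc = Rσ = 8359.9 km
Rhumb: Δφ = +0.9186, Δλ = -1.4036, Δψ = +1.2766, q = Δφ/Δψ = 0.7195 → d_rh = R√(Δφ²+q²Δλ²) = 8694.7 km
Excess = (8694.7 − 8359.9) / 8359.9 = 334.8 / 8359.9 = 4.00% ≈ 4.0%

4.0%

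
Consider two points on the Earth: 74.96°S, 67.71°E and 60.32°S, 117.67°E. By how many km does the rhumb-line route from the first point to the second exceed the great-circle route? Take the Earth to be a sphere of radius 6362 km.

Great circle: cos σ = sin φ₁ sin φ₂ + cos φ₁ cos φ₂ cos Δλ,  σ = 0.3983 rad → d_gc = 2534.3 km
Rhumb line: Δψ = +0.6967, q = Δφ/Δψ = 0.3667, d_rh = R√(Δφ²+q²Δλ²) = 2604.2 km
Excess = 2604.2 − 2534.3 = 69.9 ≈ 70 km

70 km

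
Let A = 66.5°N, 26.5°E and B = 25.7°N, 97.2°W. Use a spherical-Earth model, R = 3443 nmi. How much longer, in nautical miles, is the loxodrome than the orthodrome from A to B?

Great circle: cos σ = sin φ₁ sin φ₂ + cos φ₁ cos φ₂ cos Δλ,  σ = 1.3711 rad → d_gc = 4720.8 nmi
Rhumb line: Δψ = -1.1058, q = Δφ/Δψ = 0.6440, d_rh = R√(Δφ²+q²Δλ²) = 5378.1 nmi
Excess = 5378.1 − 4720.8 = 657.3 ≈ 657 nmi

657 nmi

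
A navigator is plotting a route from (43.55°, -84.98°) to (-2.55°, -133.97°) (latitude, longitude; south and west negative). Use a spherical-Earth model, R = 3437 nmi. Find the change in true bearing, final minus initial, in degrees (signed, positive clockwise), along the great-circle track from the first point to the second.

-19.7°

Initial bearing θ₁ = atan2(sin Δλ cos φ₂, cos φ₁ sin φ₂ − sin φ₁ cos φ₂ cos Δλ) = 237.30°
Final bearing θ₂ = (initial bearing from the destination back to the start) + 180° = 217.63°
Δθ = θ₂ − θ₁ = -19.7°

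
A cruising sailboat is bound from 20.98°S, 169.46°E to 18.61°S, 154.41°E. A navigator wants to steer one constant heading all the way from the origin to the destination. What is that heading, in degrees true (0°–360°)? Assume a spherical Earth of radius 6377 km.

Meridional parts: M(φ₁)=-0.3746, M(φ₂)=-0.3307 → ΔM = +0.0440;  Δλ = -0.2627 rad
tan C = Δλ / ΔM = -5.9744 → C = 279.50°

279.5°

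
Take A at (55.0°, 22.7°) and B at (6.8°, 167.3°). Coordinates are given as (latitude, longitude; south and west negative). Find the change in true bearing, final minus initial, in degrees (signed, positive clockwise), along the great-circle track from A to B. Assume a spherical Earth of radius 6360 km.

Initial bearing θ₁ = atan2(sin Δλ cos φ₂, cos φ₁ sin φ₂ − sin φ₁ cos φ₂ cos Δλ) = 38.20°
Final bearing θ₂ = (initial bearing from the destination back to the start) + 180° = 159.07°
Δθ = θ₂ − θ₁ = +120.9°

+120.9°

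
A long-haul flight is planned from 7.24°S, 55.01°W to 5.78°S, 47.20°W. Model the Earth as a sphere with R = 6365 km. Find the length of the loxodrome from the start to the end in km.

877 km

Rhumb course C = atan2(Δλ, Δψ) with Δψ = ln[tan(π/4+φ₂/2)/tan(π/4+φ₁/2)] = +0.0256, Δλ = +0.1363 → C = 79.34°
d = R·|Δφ| / |cos C| = 6365·0.02548 / 0.18491 = 877 km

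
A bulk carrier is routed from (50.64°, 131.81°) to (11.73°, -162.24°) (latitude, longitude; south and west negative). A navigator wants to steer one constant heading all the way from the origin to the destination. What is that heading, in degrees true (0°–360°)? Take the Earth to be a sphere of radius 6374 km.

Meridional parts: M(φ₁)=+1.0282, M(φ₂)=+0.2062 → ΔM = -0.8220;  Δλ = +1.1510 rad
tan C = Δλ / ΔM = -1.4003 → C = 125.53°

125.5°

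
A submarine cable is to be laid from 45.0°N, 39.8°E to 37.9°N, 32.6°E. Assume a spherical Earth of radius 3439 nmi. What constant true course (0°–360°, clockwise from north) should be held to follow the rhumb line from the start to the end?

Δψ = ln[tan(π/4+φ₂/2)/tan(π/4+φ₁/2)] = -0.1656
Δλ = -0.1257 rad (taken the short way round)
course = atan2(Δλ, Δψ) = 217.19°

217.2°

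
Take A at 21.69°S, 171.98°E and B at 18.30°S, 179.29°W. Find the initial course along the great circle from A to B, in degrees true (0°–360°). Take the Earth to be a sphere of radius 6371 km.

N = sin Δλ·cos φ₂ = +0.1441;  D = cos φ₁ sin φ₂ − sin φ₁ cos φ₂ cos Δλ = +0.0551
initial course = atan2(N, D) = 69.09°

69.1°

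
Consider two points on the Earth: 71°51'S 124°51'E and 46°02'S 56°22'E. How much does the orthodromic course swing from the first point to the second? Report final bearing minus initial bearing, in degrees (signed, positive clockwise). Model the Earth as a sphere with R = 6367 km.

Initial bearing θ₁ = atan2(sin Δλ cos φ₂, cos φ₁ sin φ₂ − sin φ₁ cos φ₂ cos Δλ) = 271.57°
Final bearing θ₂ = (initial bearing from the destination back to the start) + 180° = 333.35°
Δθ = θ₂ − θ₁ = +61.8°

+61.8°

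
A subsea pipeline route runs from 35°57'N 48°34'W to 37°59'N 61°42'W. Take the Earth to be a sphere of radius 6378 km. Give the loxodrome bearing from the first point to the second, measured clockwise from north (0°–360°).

281.0°

Meridional parts: M(φ₁)=+0.6732, M(φ₂)=+0.7176 → ΔM = +0.0444;  Δλ = -0.2292 rad
tan C = Δλ / ΔM = -5.1601 → C = 280.97°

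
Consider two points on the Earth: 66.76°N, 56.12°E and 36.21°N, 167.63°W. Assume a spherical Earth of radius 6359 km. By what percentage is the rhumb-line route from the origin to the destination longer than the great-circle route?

Great circle: σ = 1.2526 rad → d_gc = Rσ = 7965.4 km
Rhumb: Δφ = -0.5332, Δλ = +2.3780, Δψ = -0.9028, q = Δφ/Δψ = 0.5906 → d_rh = R√(Δφ²+q²Δλ²) = 9552.5 km
Excess = (9552.5 − 7965.4) / 7965.4 = 1587.1 / 7965.4 = 19.92% ≈ 19.9%

19.9%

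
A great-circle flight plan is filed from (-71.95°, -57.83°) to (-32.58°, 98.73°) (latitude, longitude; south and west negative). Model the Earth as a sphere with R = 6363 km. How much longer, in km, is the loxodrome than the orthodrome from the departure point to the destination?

Great circle: cos σ = sin φ₁ sin φ₂ + cos φ₁ cos φ₂ cos Δλ,  σ = 1.2949 rad → d_gc = 8239.3 km
Rhumb line: Δψ = +1.2379, q = Δφ/Δψ = 0.5551, d_rh = R√(Δφ²+q²Δλ²) = 10595.3 km
Excess = 10595.3 − 8239.3 = 2356.0 ≈ 2356 km

2356 km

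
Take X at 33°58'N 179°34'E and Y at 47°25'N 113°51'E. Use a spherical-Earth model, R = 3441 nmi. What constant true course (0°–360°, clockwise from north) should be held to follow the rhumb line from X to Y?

285.2°

Δψ = ln[tan(π/4+φ₂/2)/tan(π/4+φ₁/2)] = +0.3114
Δλ = -1.1470 rad (taken the short way round)
course = atan2(Δλ, Δψ) = 285.19°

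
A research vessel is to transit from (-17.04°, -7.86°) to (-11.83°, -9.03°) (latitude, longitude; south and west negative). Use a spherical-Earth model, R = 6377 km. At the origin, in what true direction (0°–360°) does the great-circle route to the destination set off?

θ = atan2( sin Δλ·cos φ₂ ,  cos φ₁ sin φ₂ − sin φ₁ cos φ₂ cos Δλ )
  = atan2(-0.0200, +0.0907) = 347.58°

347.6°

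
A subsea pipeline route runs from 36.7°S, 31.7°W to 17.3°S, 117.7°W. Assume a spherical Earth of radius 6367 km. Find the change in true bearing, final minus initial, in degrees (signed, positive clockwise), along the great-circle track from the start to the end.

+46.5°

Initial bearing θ₁ = atan2(sin Δλ cos φ₂, cos φ₁ sin φ₂ − sin φ₁ cos φ₂ cos Δλ) = 258.22°
Final bearing θ₂ = (initial bearing from the destination back to the start) + 180° = 304.71°
Δθ = θ₂ − θ₁ = +46.5°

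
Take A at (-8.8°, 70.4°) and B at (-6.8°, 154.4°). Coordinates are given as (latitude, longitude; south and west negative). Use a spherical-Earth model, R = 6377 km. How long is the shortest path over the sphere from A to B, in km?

cos σ = sin φ₁ sin φ₂ + cos φ₁ cos φ₂ cos Δλ
      = sin(-8.80°)sin(-6.80°) + cos(-8.80°)cos(-6.80°)cos(84.00°) = 0.1207
σ = 83.068° → d = Rσ = 6377·1.44982 = 9245 km

9245 km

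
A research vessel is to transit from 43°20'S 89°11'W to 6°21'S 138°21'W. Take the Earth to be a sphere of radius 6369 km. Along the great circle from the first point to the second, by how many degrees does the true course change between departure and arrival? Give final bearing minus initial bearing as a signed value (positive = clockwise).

+22.9°

At departure: θ₁ = atan2(sin Δλ cos φ₂, cos φ₁ sin φ₂ − sin φ₁ cos φ₂ cos Δλ) = 295.92°
At arrival: θ₂ = atan2(sin Δλ cos φ₁, −cos φ₂ sin φ₁ + sin φ₂ cos φ₁ cos Δλ) = 318.84°
Δθ = θ₂ − θ₁ = +22.9°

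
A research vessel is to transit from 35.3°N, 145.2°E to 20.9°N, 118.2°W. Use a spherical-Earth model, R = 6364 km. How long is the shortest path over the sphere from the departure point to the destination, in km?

cos σ = sin φ₁ sin φ₂ + cos φ₁ cos φ₂ cos Δλ
      = sin(35.30°)sin(20.90°) + cos(35.30°)cos(20.90°)cos(96.60°) = 0.1185
σ = 83.194° → d = Rσ = 6364·1.45201 = 9241 km

9241 km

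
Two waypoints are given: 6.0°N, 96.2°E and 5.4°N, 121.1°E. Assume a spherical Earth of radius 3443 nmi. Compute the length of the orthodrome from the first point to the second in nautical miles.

Haversine: a = sin²(Δφ/2)+cos φ₁ cos φ₂ sin²(Δλ/2) = 0.04605;  σ = 2·atan2(√a,√(1−a))
σ = 24.782° → d = Rσ = 3443·0.43253 = 1489 nmi

1489 nmi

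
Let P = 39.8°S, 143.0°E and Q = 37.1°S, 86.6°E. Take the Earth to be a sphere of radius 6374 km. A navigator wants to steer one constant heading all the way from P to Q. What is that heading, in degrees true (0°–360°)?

273.5°

Δψ = ln[tan(π/4+φ₂/2)/tan(π/4+φ₁/2)] = +0.0602
Δλ = -0.9844 rad (taken the short way round)
course = atan2(Δλ, Δψ) = 273.50°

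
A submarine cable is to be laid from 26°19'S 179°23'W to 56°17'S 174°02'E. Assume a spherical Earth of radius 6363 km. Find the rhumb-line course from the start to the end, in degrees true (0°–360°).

189.1°

Meridional parts: M(φ₁)=-0.4764, M(φ₂)=-1.1939 → ΔM = -0.7176;  Δλ = -0.1149 rad
tan C = Δλ / ΔM = +0.1601 → C = 189.10°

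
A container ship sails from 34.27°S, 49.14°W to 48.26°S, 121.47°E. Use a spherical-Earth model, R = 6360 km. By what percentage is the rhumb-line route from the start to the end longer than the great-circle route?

Great circle: σ = 1.6937 rad → d_gc = Rσ = 10772.2 km
Rhumb: Δφ = -0.2442, Δλ = +2.9777, Δψ = -0.3269, q = Δφ/Δψ = 0.7469 → d_rh = R√(Δφ²+q²Δλ²) = 14229.9 km
Excess = (14229.9 − 10772.2) / 10772.2 = 3457.7 / 10772.2 = 32.10% ≈ 32.1%

32.1%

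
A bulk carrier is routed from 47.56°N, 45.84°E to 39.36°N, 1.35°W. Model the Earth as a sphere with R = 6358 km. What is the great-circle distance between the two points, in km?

Haversine: a = sin²(Δφ/2)+cos φ₁ cos φ₂ sin²(Δλ/2) = 0.08870;  σ = 2·atan2(√a,√(1−a))
σ = 34.655° → d = Rσ = 6358·0.60484 = 3846 km

3846 km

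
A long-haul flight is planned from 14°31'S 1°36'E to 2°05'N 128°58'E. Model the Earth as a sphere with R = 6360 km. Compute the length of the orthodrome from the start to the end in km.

14053 km

Haversine: a = sin²(Δφ/2)+cos φ₁ cos φ₂ sin²(Δλ/2) = 0.79813;  σ = 2·atan2(√a,√(1−a))
σ = 126.603° → d = Rσ = 6360·2.20963 = 14053 km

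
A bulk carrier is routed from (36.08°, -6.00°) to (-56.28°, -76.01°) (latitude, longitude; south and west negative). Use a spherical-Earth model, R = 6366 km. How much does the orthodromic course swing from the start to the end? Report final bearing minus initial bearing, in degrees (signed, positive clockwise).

+20.1°

Initial bearing θ₁ = atan2(sin Δλ cos φ₂, cos φ₁ sin φ₂ − sin φ₁ cos φ₂ cos Δλ) = 213.64°
Final bearing θ₂ = (initial bearing from the destination back to the start) + 180° = 233.76°
Δθ = θ₂ − θ₁ = +20.1°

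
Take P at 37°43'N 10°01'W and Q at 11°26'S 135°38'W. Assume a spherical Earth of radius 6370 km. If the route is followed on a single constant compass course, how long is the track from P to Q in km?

Rhumb course C = atan2(Δλ, Δψ) with Δψ = ln[tan(π/4+φ₂/2)/tan(π/4+φ₁/2)] = -0.9126, Δλ = -2.1924 → C = 247.40°
d = R·|Δφ| / |cos C| = 6370·0.85783 / 0.38429 = 14219 km

14219 km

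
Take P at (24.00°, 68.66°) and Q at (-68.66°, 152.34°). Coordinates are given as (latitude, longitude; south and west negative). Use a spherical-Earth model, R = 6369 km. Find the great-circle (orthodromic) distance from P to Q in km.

12229 km

cos σ = sin φ₁ sin φ₂ + cos φ₁ cos φ₂ cos Δλ
      = sin(24.00°)sin(-68.66°) + cos(24.00°)cos(-68.66°)cos(83.68°) = -0.3423
σ = 110.014° → d = Rσ = 6369·1.92011 = 12229 km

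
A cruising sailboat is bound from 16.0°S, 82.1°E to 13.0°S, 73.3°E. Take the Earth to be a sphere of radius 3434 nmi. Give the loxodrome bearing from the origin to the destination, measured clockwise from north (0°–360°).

Δψ = ln[tan(π/4+φ₂/2)/tan(π/4+φ₁/2)] = +0.0541
Δλ = -0.1536 rad (taken the short way round)
course = atan2(Δλ, Δψ) = 289.40°

289.4°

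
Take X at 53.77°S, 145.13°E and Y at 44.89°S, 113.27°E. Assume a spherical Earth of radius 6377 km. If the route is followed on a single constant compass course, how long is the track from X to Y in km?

Δψ = ln[tan(π/4+φ₂/2)/tan(π/4+φ₁/2)] = +0.2387;  Δφ = +0.1550 rad,  Δλ = -0.5561 rad
q = Δφ/Δψ = 0.6493
d = R·√(Δφ² + q²Δλ²) = 6377·0.39290 = 2506 km

2506 km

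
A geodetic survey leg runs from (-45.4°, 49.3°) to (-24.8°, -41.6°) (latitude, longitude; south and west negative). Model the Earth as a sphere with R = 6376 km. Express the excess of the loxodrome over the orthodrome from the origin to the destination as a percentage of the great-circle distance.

4.3%

Great circle: σ = 1.2780 rad → d_gc = Rσ = 8148.4 km
Rhumb: Δφ = +0.3595, Δλ = -1.5865, Δψ = +0.4443, q = Δφ/Δψ = 0.8093 → d_rh = R√(Δφ²+q²Δλ²) = 8501.5 km
Excess = (8501.5 − 8148.4) / 8148.4 = 353.1 / 8148.4 = 4.33% ≈ 4.3%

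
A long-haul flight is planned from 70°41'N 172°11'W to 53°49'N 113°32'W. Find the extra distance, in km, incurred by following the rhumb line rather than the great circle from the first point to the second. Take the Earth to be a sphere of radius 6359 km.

120 km

Great circle: cos σ = sin φ₁ sin φ₂ + cos φ₁ cos φ₂ cos Δλ,  σ = 0.5290 rad → d_gc = 3364.1 km
Rhumb line: Δψ = -0.6521, q = Δφ/Δψ = 0.4514, d_rh = R√(Δφ²+q²Δλ²) = 3484.0 km
Excess = 3484.0 − 3364.1 = 119.9 ≈ 120 km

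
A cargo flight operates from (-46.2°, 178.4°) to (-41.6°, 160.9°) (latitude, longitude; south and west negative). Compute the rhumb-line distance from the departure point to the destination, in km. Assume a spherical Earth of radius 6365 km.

Δψ = ln[tan(π/4+φ₂/2)/tan(π/4+φ₁/2)] = +0.1115;  Δφ = +0.0803 rad,  Δλ = -0.3054 rad
q = Δφ/Δψ = 0.7200
d = R·√(Δφ² + q²Δλ²) = 6365·0.23411 = 1490 km

1490 km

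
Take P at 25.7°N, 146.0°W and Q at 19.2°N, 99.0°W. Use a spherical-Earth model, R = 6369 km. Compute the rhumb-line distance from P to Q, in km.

4879 km

Rhumb course C = atan2(Δλ, Δψ) with Δψ = ln[tan(π/4+φ₂/2)/tan(π/4+φ₁/2)] = -0.1228, Δλ = +0.8203 → C = 98.52°
d = R·|Δφ| / |cos C| = 6369·0.11345 / 0.14810 = 4879 km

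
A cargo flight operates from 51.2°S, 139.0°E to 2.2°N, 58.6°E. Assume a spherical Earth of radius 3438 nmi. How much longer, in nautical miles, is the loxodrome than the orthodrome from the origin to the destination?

103 nmi

Great circle: cos σ = sin φ₁ sin φ₂ + cos φ₁ cos φ₂ cos Δλ,  σ = 1.4962 rad → d_gc = 5144.0 nmi
Rhumb line: Δψ = +1.0821, q = Δφ/Δψ = 0.8613, d_rh = R√(Δφ²+q²Δλ²) = 5247.2 nmi
Excess = 5247.2 − 5144.0 = 103.2 ≈ 103 nmi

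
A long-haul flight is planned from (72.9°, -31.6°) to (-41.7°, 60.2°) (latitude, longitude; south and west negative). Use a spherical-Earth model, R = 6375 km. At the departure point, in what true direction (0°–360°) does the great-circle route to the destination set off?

N = sin Δλ·cos φ₂ = +0.7463;  D = cos φ₁ sin φ₂ − sin φ₁ cos φ₂ cos Δλ = -0.1732
initial course = atan2(N, D) = 103.07°

103.1°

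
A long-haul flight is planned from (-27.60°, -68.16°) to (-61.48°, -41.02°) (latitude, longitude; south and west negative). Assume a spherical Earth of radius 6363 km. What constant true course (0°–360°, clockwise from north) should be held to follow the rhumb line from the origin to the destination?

151.4°

Meridional parts: M(φ₁)=-0.5015, M(φ₂)=-1.3698 → ΔM = -0.8683;  Δλ = +0.4737 rad
tan C = Δλ / ΔM = -0.5455 → C = 151.39°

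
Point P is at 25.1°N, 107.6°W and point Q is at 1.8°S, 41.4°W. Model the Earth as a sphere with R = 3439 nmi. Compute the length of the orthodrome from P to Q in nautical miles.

cos σ = sin φ₁ sin φ₂ + cos φ₁ cos φ₂ cos Δλ
      = sin(25.10°)sin(-1.80°) + cos(25.10°)cos(-1.80°)cos(66.20°) = 0.3519
σ = 69.394° → d = Rσ = 3439·1.21116 = 4165 nmi

4165 nmi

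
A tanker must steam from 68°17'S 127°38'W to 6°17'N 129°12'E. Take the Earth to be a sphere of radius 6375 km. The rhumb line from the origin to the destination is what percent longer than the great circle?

5.9%

Great circle: σ = 1.7573 rad → d_gc = Rσ = 11203.0 km
Rhumb: Δφ = +1.3014, Δλ = -1.8006, Δψ = +1.7611, q = Δφ/Δψ = 0.7390 → d_rh = R√(Δφ²+q²Δλ²) = 11865.5 km
Excess = (11865.5 − 11203.0) / 11203.0 = 662.5 / 11203.0 = 5.91% ≈ 5.9%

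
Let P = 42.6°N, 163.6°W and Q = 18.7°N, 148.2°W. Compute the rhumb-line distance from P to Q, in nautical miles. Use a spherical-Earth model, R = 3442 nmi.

1637 nmi

Rhumb course C = atan2(Δλ, Δψ) with Δψ = ln[tan(π/4+φ₂/2)/tan(π/4+φ₁/2)] = -0.4910, Δλ = +0.2688 → C = 151.30°
d = R·|Δφ| / |cos C| = 3442·0.41713 / 0.87717 = 1637 nmi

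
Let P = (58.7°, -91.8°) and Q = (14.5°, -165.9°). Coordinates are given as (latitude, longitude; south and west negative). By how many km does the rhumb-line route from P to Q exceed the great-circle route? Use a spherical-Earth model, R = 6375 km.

235 km

Great circle: cos σ = sin φ₁ sin φ₂ + cos φ₁ cos φ₂ cos Δλ,  σ = 1.2114 rad → d_gc = 7722.5 km
Rhumb line: Δψ = -1.0166, q = Δφ/Δψ = 0.7588, d_rh = R√(Δφ²+q²Δλ²) = 7957.8 km
Excess = 7957.8 − 7722.5 = 235.3 ≈ 235 km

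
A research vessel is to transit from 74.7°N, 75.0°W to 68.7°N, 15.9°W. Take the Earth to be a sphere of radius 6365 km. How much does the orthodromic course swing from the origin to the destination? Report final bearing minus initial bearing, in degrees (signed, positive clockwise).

At departure: θ₁ = atan2(sin Δλ cos φ₂, cos φ₁ sin φ₂ − sin φ₁ cos φ₂ cos Δλ) = 78.06°
At arrival: θ₂ = atan2(sin Δλ cos φ₁, −cos φ₂ sin φ₁ + sin φ₂ cos φ₁ cos Δλ) = 134.71°
Δθ = θ₂ − θ₁ = +56.6°

+56.6°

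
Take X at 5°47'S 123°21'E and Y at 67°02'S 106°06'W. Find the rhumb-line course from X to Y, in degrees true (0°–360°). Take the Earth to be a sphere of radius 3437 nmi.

Δψ = ln[tan(π/4+φ₂/2)/tan(π/4+φ₁/2)] = -1.4927
Δλ = +2.2785 rad (taken the short way round)
course = atan2(Δλ, Δψ) = 123.23°

123.2°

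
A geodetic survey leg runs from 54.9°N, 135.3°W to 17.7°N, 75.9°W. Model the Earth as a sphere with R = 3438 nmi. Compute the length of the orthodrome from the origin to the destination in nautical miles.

3490 nmi

Haversine: a = sin²(Δφ/2)+cos φ₁ cos φ₂ sin²(Δλ/2) = 0.23621;  σ = 2·atan2(√a,√(1−a))
σ = 58.157° → d = Rσ = 3438·1.01504 = 3490 nmi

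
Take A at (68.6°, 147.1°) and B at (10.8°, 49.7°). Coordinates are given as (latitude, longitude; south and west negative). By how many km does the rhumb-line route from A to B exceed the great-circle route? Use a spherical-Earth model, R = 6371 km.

613 km

Great circle: cos σ = sin φ₁ sin φ₂ + cos φ₁ cos φ₂ cos Δλ,  σ = 1.4421 rad → d_gc = 9187.9 km
Rhumb line: Δψ = -1.4766, q = Δφ/Δψ = 0.6832, d_rh = R√(Δφ²+q²Δλ²) = 9800.6 km
Excess = 9800.6 − 9187.9 = 612.7 ≈ 613 km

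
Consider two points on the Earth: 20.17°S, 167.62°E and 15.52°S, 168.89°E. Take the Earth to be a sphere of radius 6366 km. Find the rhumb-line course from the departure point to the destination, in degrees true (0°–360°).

Meridional parts: M(φ₁)=-0.3595, M(φ₂)=-0.2742 → ΔM = +0.0853;  Δλ = +0.0222 rad
tan C = Δλ / ΔM = +0.2599 → C = 14.57°

14.6°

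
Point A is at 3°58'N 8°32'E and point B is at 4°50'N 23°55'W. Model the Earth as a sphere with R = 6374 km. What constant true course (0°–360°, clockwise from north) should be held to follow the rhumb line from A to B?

271.5°

Δψ = ln[tan(π/4+φ₂/2)/tan(π/4+φ₁/2)] = +0.0152
Δλ = -0.5664 rad (taken the short way round)
course = atan2(Δλ, Δψ) = 271.53°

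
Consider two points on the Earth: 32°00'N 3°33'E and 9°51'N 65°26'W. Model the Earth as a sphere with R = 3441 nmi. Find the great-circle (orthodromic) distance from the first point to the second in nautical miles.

cos σ = sin φ₁ sin φ₂ + cos φ₁ cos φ₂ cos Δλ
      = sin(32.00°)sin(9.85°) + cos(32.00°)cos(9.85°)cos(-68.98°) = 0.3903
σ = 67.026° → d = Rσ = 3441·1.16982 = 4025 nmi

4025 nmi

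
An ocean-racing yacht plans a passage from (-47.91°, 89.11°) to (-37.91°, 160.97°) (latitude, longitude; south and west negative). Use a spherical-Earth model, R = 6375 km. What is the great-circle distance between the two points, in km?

5746 km

cos σ = sin φ₁ sin φ₂ + cos φ₁ cos φ₂ cos Δλ
      = sin(-47.91°)sin(-37.91°) + cos(-47.91°)cos(-37.91°)cos(71.86°) = 0.6206
σ = 51.639° → d = Rσ = 6375·0.90128 = 5746 km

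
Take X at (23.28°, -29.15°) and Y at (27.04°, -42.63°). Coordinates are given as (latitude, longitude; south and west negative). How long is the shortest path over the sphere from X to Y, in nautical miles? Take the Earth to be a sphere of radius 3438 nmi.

Haversine: a = sin²(Δφ/2)+cos φ₁ cos φ₂ sin²(Δλ/2) = 0.01235;  σ = 2·atan2(√a,√(1−a))
σ = 12.759° → d = Rσ = 3438·0.22269 = 766 nmi

766 nmi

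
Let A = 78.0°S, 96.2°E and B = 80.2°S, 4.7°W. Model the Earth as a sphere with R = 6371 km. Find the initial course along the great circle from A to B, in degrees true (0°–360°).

N = sin Δλ·cos φ₂ = -0.1671;  D = cos φ₁ sin φ₂ − sin φ₁ cos φ₂ cos Δλ = -0.2364
initial course = atan2(N, D) = 215.27°

215.3°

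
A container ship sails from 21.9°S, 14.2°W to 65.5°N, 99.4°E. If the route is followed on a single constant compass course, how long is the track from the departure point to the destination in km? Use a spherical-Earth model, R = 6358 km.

13945 km

Rhumb course C = atan2(Δλ, Δψ) with Δψ = ln[tan(π/4+φ₂/2)/tan(π/4+φ₁/2)] = +1.9192, Δλ = +1.9827 → C = 45.93°
d = R·|Δφ| / |cos C| = 6358·1.52542 / 0.69551 = 13945 km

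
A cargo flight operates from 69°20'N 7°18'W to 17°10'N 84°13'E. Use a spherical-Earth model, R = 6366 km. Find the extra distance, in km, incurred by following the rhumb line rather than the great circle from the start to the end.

Great circle: cos σ = sin φ₁ sin φ₂ + cos φ₁ cos φ₂ cos Δλ,  σ = 1.3003 rad → d_gc = 8277.6 km
Rhumb line: Δψ = -1.3977, q = Δφ/Δψ = 0.6514, d_rh = R√(Δφ²+q²Δλ²) = 8801.5 km
Excess = 8801.5 − 8277.6 = 523.9 ≈ 524 km

524 km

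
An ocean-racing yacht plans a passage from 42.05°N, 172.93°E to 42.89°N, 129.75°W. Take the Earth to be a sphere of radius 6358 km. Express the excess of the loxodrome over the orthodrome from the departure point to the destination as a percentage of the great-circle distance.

2.0%

Great circle: σ = 0.7233 rad → d_gc = Rσ = 4599.0 km
Rhumb: Δφ = +0.0147, Δλ = +1.0004, Δψ = +0.0199, q = Δφ/Δψ = 0.7376 → d_rh = R√(Δφ²+q²Δλ²) = 4692.7 km
Excess = (4692.7 − 4599.0) / 4599.0 = 93.7 / 4599.0 = 2.04% ≈ 2.0%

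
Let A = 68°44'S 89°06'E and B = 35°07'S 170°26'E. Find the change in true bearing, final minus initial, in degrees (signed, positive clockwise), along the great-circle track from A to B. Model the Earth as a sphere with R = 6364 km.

At departure: θ₁ = atan2(sin Δλ cos φ₂, cos φ₁ sin φ₂ − sin φ₁ cos φ₂ cos Δλ) = 96.62°
At arrival: θ₂ = atan2(sin Δλ cos φ₁, −cos φ₂ sin φ₁ + sin φ₂ cos φ₁ cos Δλ) = 26.13°
Δθ = θ₂ − θ₁ = -70.5°

-70.5°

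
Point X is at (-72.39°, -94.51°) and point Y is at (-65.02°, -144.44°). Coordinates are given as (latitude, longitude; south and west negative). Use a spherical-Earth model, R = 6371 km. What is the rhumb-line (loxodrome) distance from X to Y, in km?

2158 km

Δψ = ln[tan(π/4+φ₂/2)/tan(π/4+φ₁/2)] = +0.3577;  Δφ = +0.1286 rad,  Δλ = -0.8714 rad
q = Δφ/Δψ = 0.3596
d = R·√(Δφ² + q²Δλ²) = 6371·0.33874 = 2158 km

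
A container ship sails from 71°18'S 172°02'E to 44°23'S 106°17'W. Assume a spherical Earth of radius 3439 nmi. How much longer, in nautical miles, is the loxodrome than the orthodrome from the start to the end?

Great circle: cos σ = sin φ₁ sin φ₂ + cos φ₁ cos φ₂ cos Δλ,  σ = 0.8014 rad → d_gc = 2756.1 nmi
Rhumb line: Δψ = +0.9377, q = Δφ/Δψ = 0.5010, d_rh = R√(Δφ²+q²Δλ²) = 2940.0 nmi
Excess = 2940.0 − 2756.1 = 183.9 ≈ 184 nmi

184 nmi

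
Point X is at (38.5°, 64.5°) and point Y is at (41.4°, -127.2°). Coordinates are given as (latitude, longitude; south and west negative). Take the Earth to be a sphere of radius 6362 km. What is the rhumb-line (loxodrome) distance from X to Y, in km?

Δψ = ln[tan(π/4+φ₂/2)/tan(π/4+φ₁/2)] = +0.0660;  Δφ = +0.0506 rad,  Δλ = +2.9374 rad
q = Δφ/Δψ = 0.7664
d = R·√(Δφ² + q²Δλ²) = 6362·2.25181 = 14326 km

14326 km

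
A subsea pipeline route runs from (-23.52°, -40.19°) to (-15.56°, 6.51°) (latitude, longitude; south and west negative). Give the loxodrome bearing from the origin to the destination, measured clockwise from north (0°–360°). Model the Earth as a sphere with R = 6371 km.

79.7°

Meridional parts: M(φ₁)=-0.4225, M(φ₂)=-0.2750 → ΔM = +0.1476;  Δλ = +0.8151 rad
tan C = Δλ / ΔM = +5.5234 → C = 79.74°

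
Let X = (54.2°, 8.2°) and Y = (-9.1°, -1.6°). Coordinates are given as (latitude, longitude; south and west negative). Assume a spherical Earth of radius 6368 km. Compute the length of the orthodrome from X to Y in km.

Haversine: a = sin²(Δφ/2)+cos φ₁ cos φ₂ sin²(Δλ/2) = 0.27955;  σ = 2·atan2(√a,√(1−a))
σ = 63.839° → d = Rσ = 6368·1.11421 = 7095 km

7095 km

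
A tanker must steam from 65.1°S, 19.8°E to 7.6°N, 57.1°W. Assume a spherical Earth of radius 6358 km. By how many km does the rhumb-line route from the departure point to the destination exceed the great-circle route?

267 km

Great circle: cos σ = sin φ₁ sin φ₂ + cos φ₁ cos φ₂ cos Δλ,  σ = 1.5962 rad → d_gc = 10148.5 km
Rhumb line: Δψ = +1.6436, q = Δφ/Δψ = 0.7720, d_rh = R√(Δφ²+q²Δλ²) = 10415.4 km
Excess = 10415.4 − 10148.5 = 266.9 ≈ 267 km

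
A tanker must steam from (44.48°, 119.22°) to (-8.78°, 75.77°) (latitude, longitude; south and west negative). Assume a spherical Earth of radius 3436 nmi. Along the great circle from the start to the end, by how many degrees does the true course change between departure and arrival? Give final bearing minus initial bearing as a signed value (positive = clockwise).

-15.6°

At departure: θ₁ = atan2(sin Δλ cos φ₂, cos φ₁ sin φ₂ − sin φ₁ cos φ₂ cos Δλ) = 228.02°
At arrival: θ₂ = atan2(sin Δλ cos φ₁, −cos φ₂ sin φ₁ + sin φ₂ cos φ₁ cos Δλ) = 212.46°
Δθ = θ₂ − θ₁ = -15.6°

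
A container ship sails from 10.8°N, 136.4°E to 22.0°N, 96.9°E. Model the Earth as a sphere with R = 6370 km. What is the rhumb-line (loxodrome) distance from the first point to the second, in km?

Δψ = ln[tan(π/4+φ₂/2)/tan(π/4+φ₁/2)] = +0.2041;  Δφ = +0.1955 rad,  Δλ = -0.6894 rad
q = Δφ/Δψ = 0.9575
d = R·√(Δφ² + q²Δλ²) = 6370·0.68845 = 4385 km

4385 km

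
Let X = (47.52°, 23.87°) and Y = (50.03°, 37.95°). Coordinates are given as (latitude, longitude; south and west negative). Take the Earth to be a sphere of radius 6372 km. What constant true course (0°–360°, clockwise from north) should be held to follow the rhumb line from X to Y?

Meridional parts: M(φ₁)=+0.9450, M(φ₂)=+1.0115 → ΔM = +0.0665;  Δλ = +0.2457 rad
tan C = Δλ / ΔM = +3.6957 → C = 74.86°

74.9°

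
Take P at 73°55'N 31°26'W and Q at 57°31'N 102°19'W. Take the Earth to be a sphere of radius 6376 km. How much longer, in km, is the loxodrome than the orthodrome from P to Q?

191 km

Great circle: cos σ = sin φ₁ sin φ₂ + cos φ₁ cos φ₂ cos Δλ,  σ = 0.5370 rad → d_gc = 3423.8 km
Rhumb line: Δψ = -0.7236, q = Δφ/Δψ = 0.3955, d_rh = R√(Δφ²+q²Δλ²) = 3614.6 km
Excess = 3614.6 − 3423.8 = 190.8 ≈ 191 km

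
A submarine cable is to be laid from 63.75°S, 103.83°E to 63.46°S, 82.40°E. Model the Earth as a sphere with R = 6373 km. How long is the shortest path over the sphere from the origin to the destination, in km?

1055 km

Haversine: a = sin²(Δφ/2)+cos φ₁ cos φ₂ sin²(Δλ/2) = 0.00684;  σ = 2·atan2(√a,√(1−a))
σ = 9.487° → d = Rσ = 6373·0.16557 = 1055 km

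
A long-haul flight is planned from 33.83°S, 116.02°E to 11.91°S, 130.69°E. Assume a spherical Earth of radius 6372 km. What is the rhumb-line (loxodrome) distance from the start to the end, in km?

2857 km

Δψ = ln[tan(π/4+φ₂/2)/tan(π/4+φ₁/2)] = +0.4187;  Δφ = +0.3826 rad,  Δλ = +0.2560 rad
q = Δφ/Δψ = 0.9137
d = R·√(Δφ² + q²Δλ²) = 6372·0.44844 = 2857 km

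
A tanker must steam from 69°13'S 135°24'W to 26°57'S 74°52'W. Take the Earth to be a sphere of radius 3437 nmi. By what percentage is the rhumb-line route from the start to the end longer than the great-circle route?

2.9%

Great circle: σ = 0.9529 rad → d_gc = Rσ = 3275.1 nmi
Rhumb: Δφ = +0.7377, Δλ = +1.0565, Δψ = +1.2074, q = Δφ/Δψ = 0.6110 → d_rh = R√(Δφ²+q²Δλ²) = 3369.0 nmi
Excess = (3369.0 − 3275.1) / 3275.1 = 93.9 / 3275.1 = 2.87% ≈ 2.9%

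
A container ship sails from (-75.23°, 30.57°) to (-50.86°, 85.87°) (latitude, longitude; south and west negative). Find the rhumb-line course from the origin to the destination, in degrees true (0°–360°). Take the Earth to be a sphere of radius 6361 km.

Δψ = ln[tan(π/4+φ₂/2)/tan(π/4+φ₁/2)] = +1.0090
Δλ = +0.9652 rad (taken the short way round)
course = atan2(Δλ, Δψ) = 43.73°

43.7°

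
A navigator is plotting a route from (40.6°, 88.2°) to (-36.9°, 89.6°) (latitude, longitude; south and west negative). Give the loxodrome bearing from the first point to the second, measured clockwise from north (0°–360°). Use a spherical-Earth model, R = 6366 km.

179.0°

Δψ = ln[tan(π/4+φ₂/2)/tan(π/4+φ₁/2)] = -1.4704
Δλ = +0.0244 rad (taken the short way round)
course = atan2(Δλ, Δψ) = 179.05°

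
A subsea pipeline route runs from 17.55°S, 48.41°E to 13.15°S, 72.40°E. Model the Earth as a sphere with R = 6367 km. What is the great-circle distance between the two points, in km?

cos σ = sin φ₁ sin φ₂ + cos φ₁ cos φ₂ cos Δλ
      = sin(-17.55°)sin(-13.15°) + cos(-17.55°)cos(-13.15°)cos(23.99°) = 0.9168
σ = 23.530° → d = Rσ = 6367·0.41068 = 2615 km

2615 km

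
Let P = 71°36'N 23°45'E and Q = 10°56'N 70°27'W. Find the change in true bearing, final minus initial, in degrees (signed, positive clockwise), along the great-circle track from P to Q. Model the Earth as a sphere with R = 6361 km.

At departure: θ₁ = atan2(sin Δλ cos φ₂, cos φ₁ sin φ₂ − sin φ₁ cos φ₂ cos Δλ) = 277.45°
At arrival: θ₂ = atan2(sin Δλ cos φ₁, −cos φ₂ sin φ₁ + sin φ₂ cos φ₁ cos Δλ) = 198.59°
Δθ = θ₂ − θ₁ = -78.9°

-78.9°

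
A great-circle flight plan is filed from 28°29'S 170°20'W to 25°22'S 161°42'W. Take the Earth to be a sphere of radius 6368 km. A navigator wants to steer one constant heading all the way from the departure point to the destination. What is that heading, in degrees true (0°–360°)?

68.0°

Meridional parts: M(φ₁)=-0.5190, M(φ₂)=-0.4579 → ΔM = +0.0610;  Δλ = +0.1507 rad
tan C = Δλ / ΔM = +2.4693 → C = 67.95°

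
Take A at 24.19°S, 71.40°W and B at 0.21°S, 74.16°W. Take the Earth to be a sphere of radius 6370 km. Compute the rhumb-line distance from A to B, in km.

2683 km

Δψ = ln[tan(π/4+φ₂/2)/tan(π/4+φ₁/2)] = +0.4317;  Δφ = +0.4185 rad,  Δλ = -0.0482 rad
q = Δφ/Δψ = 0.9696
d = R·√(Δφ² + q²Δλ²) = 6370·0.42113 = 2683 km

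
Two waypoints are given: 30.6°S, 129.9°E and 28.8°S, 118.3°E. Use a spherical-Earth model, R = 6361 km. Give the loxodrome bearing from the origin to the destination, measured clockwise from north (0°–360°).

280.1°

Meridional parts: M(φ₁)=-0.5614, M(φ₂)=-0.5253 → ΔM = +0.0362;  Δλ = -0.2025 rad
tan C = Δλ / ΔM = -5.5975 → C = 280.13°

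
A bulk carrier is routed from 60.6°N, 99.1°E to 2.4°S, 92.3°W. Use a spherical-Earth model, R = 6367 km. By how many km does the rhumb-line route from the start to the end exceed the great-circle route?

3026 km

Great circle: cos σ = sin φ₁ sin φ₂ + cos φ₁ cos φ₂ cos Δλ,  σ = 2.1145 rad → d_gc = 13462.8 km
Rhumb line: Δψ = -1.3800, q = Δφ/Δψ = 0.7968, d_rh = R√(Δφ²+q²Δλ²) = 16488.4 km
Excess = 16488.4 − 13462.8 = 3025.6 ≈ 3026 km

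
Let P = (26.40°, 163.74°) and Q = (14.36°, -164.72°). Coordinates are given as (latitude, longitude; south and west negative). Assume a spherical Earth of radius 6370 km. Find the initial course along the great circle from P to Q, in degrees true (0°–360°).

106.0°

N = sin Δλ·cos φ₂ = +0.5068;  D = cos φ₁ sin φ₂ − sin φ₁ cos φ₂ cos Δλ = -0.1450
initial course = atan2(N, D) = 105.96°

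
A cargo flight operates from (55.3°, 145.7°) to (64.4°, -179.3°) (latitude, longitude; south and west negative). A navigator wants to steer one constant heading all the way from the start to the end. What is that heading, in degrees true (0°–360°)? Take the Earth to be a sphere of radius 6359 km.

62.5°

Δψ = ln[tan(π/4+φ₂/2)/tan(π/4+φ₁/2)] = +0.3186
Δλ = +0.6109 rad (taken the short way round)
course = atan2(Δλ, Δψ) = 62.46°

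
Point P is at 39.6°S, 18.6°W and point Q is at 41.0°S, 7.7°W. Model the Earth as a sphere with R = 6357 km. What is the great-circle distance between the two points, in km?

cos σ = sin φ₁ sin φ₂ + cos φ₁ cos φ₂ cos Δλ
      = sin(-39.60°)sin(-41.00°) + cos(-39.60°)cos(-41.00°)cos(10.90°) = 0.9892
σ = 8.424° → d = Rσ = 6357·0.14703 = 935 km

935 km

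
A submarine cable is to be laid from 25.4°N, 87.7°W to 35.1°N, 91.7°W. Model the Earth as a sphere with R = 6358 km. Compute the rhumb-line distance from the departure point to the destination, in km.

Δψ = ln[tan(π/4+φ₂/2)/tan(π/4+φ₁/2)] = +0.1964;  Δφ = +0.1693 rad,  Δλ = -0.0698 rad
q = Δφ/Δψ = 0.8621
d = R·√(Δφ² + q²Δλ²) = 6358·0.17968 = 1142 km

1142 km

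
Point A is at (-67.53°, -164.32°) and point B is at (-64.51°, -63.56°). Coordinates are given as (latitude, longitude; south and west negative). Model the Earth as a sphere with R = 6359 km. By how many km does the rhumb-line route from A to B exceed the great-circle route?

496 km

Great circle: cos σ = sin φ₁ sin φ₂ + cos φ₁ cos φ₂ cos Δλ,  σ = 0.6378 rad → d_gc = 4055.6 km
Rhumb line: Δψ = +0.1299, q = Δφ/Δψ = 0.4059, d_rh = R√(Δφ²+q²Δλ²) = 4551.4 km
Excess = 4551.4 − 4055.6 = 495.8 ≈ 496 km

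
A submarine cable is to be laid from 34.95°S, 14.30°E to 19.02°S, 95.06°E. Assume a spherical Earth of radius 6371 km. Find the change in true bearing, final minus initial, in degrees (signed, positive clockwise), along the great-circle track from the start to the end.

-42.6°

At departure: θ₁ = atan2(sin Δλ cos φ₂, cos φ₁ sin φ₂ − sin φ₁ cos φ₂ cos Δλ) = 100.93°
At arrival: θ₂ = atan2(sin Δλ cos φ₁, −cos φ₂ sin φ₁ + sin φ₂ cos φ₁ cos Δλ) = 58.35°
Δθ = θ₂ − θ₁ = -42.6°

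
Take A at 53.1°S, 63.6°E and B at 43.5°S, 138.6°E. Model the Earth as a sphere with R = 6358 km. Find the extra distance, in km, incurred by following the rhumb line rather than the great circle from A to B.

238 km

Great circle: cos σ = sin φ₁ sin φ₂ + cos φ₁ cos φ₂ cos Δλ,  σ = 0.8457 rad → d_gc = 5377.1 km
Rhumb line: Δψ = +0.2529, q = Δφ/Δψ = 0.6625, d_rh = R√(Δφ²+q²Δλ²) = 5615.5 km
Excess = 5615.5 − 5377.1 = 238.4 ≈ 238 km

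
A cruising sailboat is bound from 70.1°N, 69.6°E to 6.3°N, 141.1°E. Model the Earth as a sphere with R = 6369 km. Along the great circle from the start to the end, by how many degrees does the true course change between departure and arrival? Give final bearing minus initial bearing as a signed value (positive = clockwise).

At departure: θ₁ = atan2(sin Δλ cos φ₂, cos φ₁ sin φ₂ − sin φ₁ cos φ₂ cos Δλ) = 105.38°
At arrival: θ₂ = atan2(sin Δλ cos φ₁, −cos φ₂ sin φ₁ + sin φ₂ cos φ₁ cos Δλ) = 160.72°
Δθ = θ₂ − θ₁ = +55.3°

+55.3°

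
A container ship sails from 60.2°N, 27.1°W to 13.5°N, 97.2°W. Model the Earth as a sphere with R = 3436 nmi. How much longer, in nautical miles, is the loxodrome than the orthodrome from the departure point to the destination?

Great circle: cos σ = sin φ₁ sin φ₂ + cos φ₁ cos φ₂ cos Δλ,  σ = 1.1949 rad → d_gc = 4105.8 nmi
Rhumb line: Δψ = -1.0861, q = Δφ/Δψ = 0.7504, d_rh = R√(Δφ²+q²Δλ²) = 4218.5 nmi
Excess = 4218.5 − 4105.8 = 112.7 ≈ 113 nmi

113 nmi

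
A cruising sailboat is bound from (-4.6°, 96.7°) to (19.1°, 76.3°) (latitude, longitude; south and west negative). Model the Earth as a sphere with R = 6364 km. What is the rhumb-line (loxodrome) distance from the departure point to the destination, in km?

3451 km

Rhumb course C = atan2(Δλ, Δψ) with Δψ = ln[tan(π/4+φ₂/2)/tan(π/4+φ₁/2)] = +0.4201, Δλ = -0.3560 → C = 319.72°
d = R·|Δφ| / |cos C| = 6364·0.41364 / 0.76285 = 3451 km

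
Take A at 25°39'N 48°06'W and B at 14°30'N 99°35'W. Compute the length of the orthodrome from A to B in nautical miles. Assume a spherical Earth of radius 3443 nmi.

Haversine: a = sin²(Δφ/2)+cos φ₁ cos φ₂ sin²(Δλ/2) = 0.17406;  σ = 2·atan2(√a,√(1−a))
σ = 49.317° → d = Rσ = 3443·0.86074 = 2964 nmi

2964 nmi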